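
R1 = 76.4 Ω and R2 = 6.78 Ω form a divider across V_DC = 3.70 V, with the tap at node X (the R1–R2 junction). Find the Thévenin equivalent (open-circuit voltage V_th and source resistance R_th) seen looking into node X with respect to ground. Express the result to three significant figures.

Open-circuit (no load on X): V_th = V_DC · R2/(R1 + R2) = 3.70 × 6.78/(76.40 + 6.78) = 0.3016 V.
Looking into X with the source shorted: R_th = R1·R2/(R1+R2) = 76.40 × 6.78/83.18 = 6.227 Ω.

V_th ≈ 0.302 V, R_th ≈ 6.23 Ω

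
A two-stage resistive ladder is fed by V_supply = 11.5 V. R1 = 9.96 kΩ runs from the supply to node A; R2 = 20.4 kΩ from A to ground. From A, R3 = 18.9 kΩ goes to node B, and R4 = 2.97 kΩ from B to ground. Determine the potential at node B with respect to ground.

Looking into the second stage from A: R3 + R4 = 21.87 kΩ appears in parallel with R2.
R2 ‖ (R3+R4) = 10.55 kΩ.
V_A = 11.5 × 10.55/(9.96 + 10.55) = 5.917 V.
V_B = V_A × 0.1358 = 0.8035 V.

V_B ≈ 0.804 V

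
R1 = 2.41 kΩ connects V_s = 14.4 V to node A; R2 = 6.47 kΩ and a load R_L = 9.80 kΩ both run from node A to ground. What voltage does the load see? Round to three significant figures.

First combine the lower leg with the load: R2 ‖ R_L = 3.897 kΩ.
Then V_out = V_s · R2'/(R1 + R2') = 14.4 × 3.897/6.307 = 8.898 V.
(Unloaded it would be 10.5 V; the load pulls it down.)

V_out ≈ 8.90 V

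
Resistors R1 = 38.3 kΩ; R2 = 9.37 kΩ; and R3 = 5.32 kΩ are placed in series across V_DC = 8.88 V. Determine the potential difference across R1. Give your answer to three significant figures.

ΣR = 38.3 + 9.37 + 5.32 = 52.99 kΩ.
V = V_DC · R/ΣR = 8.88 × 0.7228 = 6.418 V.

V ≈ 6.42 V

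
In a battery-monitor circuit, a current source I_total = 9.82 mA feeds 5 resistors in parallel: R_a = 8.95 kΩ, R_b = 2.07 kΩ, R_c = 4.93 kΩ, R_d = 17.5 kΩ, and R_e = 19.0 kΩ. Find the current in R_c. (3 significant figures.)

I ≈ 2.20 mA

ΣG = 1/8.95 + 1/2.07 + 1/4.93 + 1/17.5 + 1/19.0 = 0.9074.
R_c takes the fraction G_k/ΣG = 0.2028/0.9074 = 0.2235, so I = 9.82 × 0.2235 = 2.195 mA.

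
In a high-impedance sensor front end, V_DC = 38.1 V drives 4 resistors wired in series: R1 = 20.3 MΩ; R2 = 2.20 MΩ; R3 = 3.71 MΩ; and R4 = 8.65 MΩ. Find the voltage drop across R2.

V ≈ 2.40 V

Total series resistance ΣR = 20.3 + 2.20 + 3.71 + 8.65 = 34.86 MΩ.
By the voltage-divider rule, V = 38.1 × 2.200/34.86 = 2.404 V.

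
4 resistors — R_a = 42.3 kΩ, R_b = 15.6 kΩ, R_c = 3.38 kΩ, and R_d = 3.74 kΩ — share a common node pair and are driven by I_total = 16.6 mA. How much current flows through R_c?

Conductances: ΣG = 1/42.3 + 1/15.6 + 1/3.38 + 1/3.74 = 0.6510 (1/kΩ).
By the current-divider rule, I = I_total · G_k/ΣG = 16.6 × 0.4545 = 7.544 mA.

I ≈ 7.54 mA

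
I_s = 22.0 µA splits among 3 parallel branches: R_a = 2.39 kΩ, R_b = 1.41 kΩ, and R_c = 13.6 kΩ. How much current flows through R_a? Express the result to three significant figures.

I ≈ 7.66 µA

Total conductance ΣG = 1/2.39 + 1/1.41 + 1/13.6 = 1.201 (units of 1/kΩ).
Current divider: I(R_a) = I_s · G_k/ΣG = 22.0 × (0.4184/1.201) = 22.0 × 0.3483 = 7.663 µA.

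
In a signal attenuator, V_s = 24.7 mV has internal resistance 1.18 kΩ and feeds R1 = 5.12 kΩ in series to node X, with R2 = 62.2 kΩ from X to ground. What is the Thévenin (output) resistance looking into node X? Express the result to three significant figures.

R_th ≈ 5.72 kΩ

R1' = 1.18 + 5.12 = 6.300 kΩ (source resistance + R1).
With V_s suppressed (replaced by a short), R_th = R1' ‖ R2 = (6.300 × 62.2)/(6.300 + 62.2) = 5.721 kΩ.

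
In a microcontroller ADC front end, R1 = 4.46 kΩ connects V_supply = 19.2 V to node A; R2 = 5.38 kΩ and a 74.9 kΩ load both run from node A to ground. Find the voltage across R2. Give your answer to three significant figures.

First combine the lower leg with the load: R2 ‖ R_L = 5.019 kΩ.
Then V_out = V_supply · R2'/(R1 + R2') = 19.2 × 5.019/9.479 = 10.17 V.
(Unloaded it would be 10.5 V; the load pulls it down.)

V_out ≈ 10.2 V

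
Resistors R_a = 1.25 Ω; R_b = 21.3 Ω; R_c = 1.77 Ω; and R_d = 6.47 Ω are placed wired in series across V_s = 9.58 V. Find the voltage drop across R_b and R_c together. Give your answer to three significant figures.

ΣR = 1.25 + 21.3 + 1.77 + 6.47 = 30.79 Ω.
R_{R_b..R_c} = 21.3 + 1.77 = 23.07 Ω.
V = V_s · R/ΣR = 9.58 × 0.7493 = 7.178 V.

V ≈ 7.18 V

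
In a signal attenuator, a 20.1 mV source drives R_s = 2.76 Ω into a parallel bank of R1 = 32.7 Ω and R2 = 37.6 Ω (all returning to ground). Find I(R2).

Combine the parallel branches: R_p = (1/32.7 + 1/37.6)⁻¹ = 17.49 Ω.
Node voltage V_A = V_in · R_p/(R_s + R_p) = 20.1 × 0.8637 = 17.36 mV.
Branch current I = V_A/R2 = 17.36/37.6 = 0.4617 mA.

I ≈ 0.462 mA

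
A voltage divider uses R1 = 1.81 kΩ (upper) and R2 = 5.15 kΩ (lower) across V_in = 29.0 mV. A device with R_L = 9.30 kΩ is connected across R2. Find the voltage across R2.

R2 ‖ R_L = (5.15 × 9.30)/(5.15 + 9.30) = 3.315 kΩ.
Now apply the divider: V_out = 29.0 × 0.6468 = 18.76 mV.

V_out ≈ 18.8 mV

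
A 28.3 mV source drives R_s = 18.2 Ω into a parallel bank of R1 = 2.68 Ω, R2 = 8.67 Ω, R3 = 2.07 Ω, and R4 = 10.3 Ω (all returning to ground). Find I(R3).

Equivalent of the parallel group: R_p = 0.9358 Ω.
V_A by voltage divider: V_A = 28.3 × 0.9358/(18.2 + 0.9358) = 1.384 mV.
Branch current I = V_A/R3 = 1.384/2.07 = 0.6685 mA.

I ≈ 0.669 mA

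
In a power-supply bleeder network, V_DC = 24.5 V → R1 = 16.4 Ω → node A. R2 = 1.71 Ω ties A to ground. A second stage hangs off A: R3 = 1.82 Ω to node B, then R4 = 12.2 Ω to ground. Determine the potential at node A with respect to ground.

V_A ≈ 2.08 V

Looking into the second stage from A: R3 + R4 = 14.02 Ω appears in parallel with R2.
R2 ‖ (R3+R4) = 1.524 Ω.
So V_A = 24.5 × 0.08503 = 2.083 V.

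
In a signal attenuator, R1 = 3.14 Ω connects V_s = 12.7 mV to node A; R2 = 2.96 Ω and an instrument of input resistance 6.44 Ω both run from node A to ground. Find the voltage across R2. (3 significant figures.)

First combine the lower leg with the load: R2 ‖ R_L = 2.028 Ω.
Then V_out = V_s · R2'/(R1 + R2') = 12.7 × 2.028/5.168 = 4.984 mV.

V_out ≈ 4.98 mV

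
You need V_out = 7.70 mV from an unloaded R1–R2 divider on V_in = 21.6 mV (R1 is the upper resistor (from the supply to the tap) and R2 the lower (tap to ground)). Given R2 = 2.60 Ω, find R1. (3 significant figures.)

The divider ratio is R2/(R1+R2) = 7.70/21.6 = 0.3565.
Rearranging, R1 = R2·(1−k)/k = 2.60 × 1.805 = 4.694 Ω.

R1 ≈ 4.69 Ω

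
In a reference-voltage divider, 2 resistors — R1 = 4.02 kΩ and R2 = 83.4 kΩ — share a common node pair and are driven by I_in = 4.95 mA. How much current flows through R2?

Two-branch current divider: I_k = I_in · R_other/(R_1 + R_2).
So I = 4.95 × 4.02/87.42 = 0.2276 mA.

I ≈ 0.228 mA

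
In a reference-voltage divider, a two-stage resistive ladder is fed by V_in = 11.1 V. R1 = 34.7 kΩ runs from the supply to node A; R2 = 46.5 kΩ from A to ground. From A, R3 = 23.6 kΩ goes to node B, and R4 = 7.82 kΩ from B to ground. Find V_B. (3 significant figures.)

V_B ≈ 0.969 V

Node A sees R2 in parallel with the series input of stage 2, R3 + R4 = 31.42 kΩ.
Effective lower resistance at A: R2 ‖ 31.42 = 18.75 kΩ.
First divider: V_A = V_in · 18.75/(34.7 + 18.75) = 3.894 V.
Stage 2 is unloaded, so V_B = V_A · R4/(R3+R4) = 3.894 × 7.82/31.42 = 0.9691 V.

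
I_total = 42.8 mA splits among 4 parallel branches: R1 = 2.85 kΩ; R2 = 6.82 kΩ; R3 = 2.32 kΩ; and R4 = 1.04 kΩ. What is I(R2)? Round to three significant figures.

Conductances: ΣG = 1/2.85 + 1/6.82 + 1/2.32 + 1/1.04 = 1.890 (1/kΩ).
R2 takes the fraction G_k/ΣG = 0.1466/1.890 = 0.07758, so I = 42.8 × 0.07758 = 3.320 mA.

I ≈ 3.32 mA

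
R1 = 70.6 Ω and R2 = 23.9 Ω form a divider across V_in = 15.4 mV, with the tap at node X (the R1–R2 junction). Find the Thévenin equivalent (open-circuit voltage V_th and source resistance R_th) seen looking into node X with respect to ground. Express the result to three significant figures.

V_th ≈ 3.89 mV, R_th ≈ 17.9 Ω

V_th is the unloaded tap voltage: V_in · R2/(R1+R2) = 15.4 × 0.2529 = 3.895 mV.
Zeroing V_in shorts the top of R1 to ground, so R_th = R1 ‖ R2 = 17.86 Ω.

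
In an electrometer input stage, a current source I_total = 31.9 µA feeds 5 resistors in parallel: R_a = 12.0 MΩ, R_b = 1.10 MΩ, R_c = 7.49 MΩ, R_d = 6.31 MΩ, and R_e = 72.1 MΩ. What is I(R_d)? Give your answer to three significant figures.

ΣG = 1/12.0 + 1/1.10 + 1/7.49 + 1/6.31 + 1/72.1 = 1.298.
R_d takes the fraction G_k/ΣG = 0.1585/1.298 = 0.1221, so I = 31.9 × 0.1221 = 3.894 µA.

I ≈ 3.89 µA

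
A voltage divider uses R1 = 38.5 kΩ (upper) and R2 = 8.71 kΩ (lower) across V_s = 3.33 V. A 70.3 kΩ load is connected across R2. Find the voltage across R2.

V_out ≈ 0.558 V

The load sits in parallel with R2, giving an effective lower resistance R2' = R2·R_L/(R2+R_L) = 7.750 kΩ.
Then V_out = V_s · R2'/(R1 + R2') = 3.33 × 7.750/46.25 = 0.5580 V.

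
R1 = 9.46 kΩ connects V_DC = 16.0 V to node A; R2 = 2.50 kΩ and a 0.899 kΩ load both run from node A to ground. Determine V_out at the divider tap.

V_out ≈ 1.05 V

First combine the lower leg with the load: R2 ‖ R_L = 0.6612 kΩ.
Then V_out = V_DC · R2'/(R1 + R2') = 16.0 × 0.6612/10.12 = 1.045 V.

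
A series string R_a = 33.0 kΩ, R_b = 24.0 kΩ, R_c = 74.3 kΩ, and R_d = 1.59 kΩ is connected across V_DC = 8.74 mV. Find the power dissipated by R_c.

P ≈ 0.321 nW

Series current I = V_DC/ΣR = 8.74/132.9 = 0.06577 µA.
V(R_c) = I·R = 4.887 mV; P = V·I = 4.887 × 0.06577 = 0.3214 nW.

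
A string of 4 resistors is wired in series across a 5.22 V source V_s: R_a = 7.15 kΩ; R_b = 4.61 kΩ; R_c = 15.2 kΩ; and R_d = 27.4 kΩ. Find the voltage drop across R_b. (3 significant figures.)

V ≈ 0.443 V

Series total: ΣR = 7.15 + 4.61 + 15.2 + 27.4 = 54.36 kΩ.
By the voltage-divider rule, V = 5.22 × 4.610/54.36 = 0.4427 V.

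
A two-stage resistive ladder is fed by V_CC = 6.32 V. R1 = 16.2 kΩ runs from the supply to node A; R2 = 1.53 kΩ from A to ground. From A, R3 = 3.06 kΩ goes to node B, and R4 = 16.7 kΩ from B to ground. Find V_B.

The second stage (R3 + R4 = 19.76 kΩ) loads node A in parallel with R2.
Effective lower resistance at A: R2 ‖ 19.76 = 1.420 kΩ.
So V_A = 6.32 × 0.08059 = 0.5093 V.
V_B = V_A × 0.8451 = 0.4305 V.

V_B ≈ 0.430 V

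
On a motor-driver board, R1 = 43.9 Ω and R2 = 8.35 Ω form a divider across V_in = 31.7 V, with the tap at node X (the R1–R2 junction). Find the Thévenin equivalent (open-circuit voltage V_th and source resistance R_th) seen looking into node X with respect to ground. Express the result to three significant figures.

V_th ≈ 5.07 V, R_th ≈ 7.02 Ω

With X open, the divider is unloaded: V_th = 31.7 × 8.35/52.25 = 5.066 V.
With V_in suppressed (replaced by a short), R_th = R1 ‖ R2 = (43.90 × 8.35)/(43.90 + 8.35) = 7.016 Ω.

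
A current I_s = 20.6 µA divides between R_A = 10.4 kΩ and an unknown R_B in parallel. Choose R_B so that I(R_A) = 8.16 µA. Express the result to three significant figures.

Two-branch current divider: I_A = I_s · R_B/(R_A + R_B).
8.16/20.6 = R_B/(R_A + R_B) → R_B = R_A · (0.3961)/(1 − 0.3961) = 10.4 × 0.6559 = 6.822 kΩ.

R_B ≈ 6.82 kΩ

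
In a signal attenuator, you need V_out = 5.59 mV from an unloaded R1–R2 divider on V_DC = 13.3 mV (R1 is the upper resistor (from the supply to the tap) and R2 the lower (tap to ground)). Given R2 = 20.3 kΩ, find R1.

V_out/V_DC = R2/(R1+R2) = 0.4203.
So R1 = R2 · (V_DC/V_out − 1) = 20.3 × (13.3/5.59 − 1) = 20.3 × 1.379 = 28.00 kΩ.

R1 ≈ 28.0 kΩ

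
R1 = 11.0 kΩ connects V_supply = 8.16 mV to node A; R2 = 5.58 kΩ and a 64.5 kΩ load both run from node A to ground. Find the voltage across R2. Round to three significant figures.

First combine the lower leg with the load: R2 ‖ R_L = 5.136 kΩ.
Then V_out = V_supply · R2'/(R1 + R2') = 8.16 × 5.136/16.14 = 2.597 mV.

V_out ≈ 2.60 mV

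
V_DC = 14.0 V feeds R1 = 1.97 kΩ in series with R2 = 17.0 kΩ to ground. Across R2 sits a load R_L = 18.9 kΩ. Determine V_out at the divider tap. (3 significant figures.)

V_out ≈ 11.5 V

First combine the lower leg with the load: R2 ‖ R_L = 8.950 kΩ.
Voltage divider with the loaded lower leg: V_out = 14.0 × 8.950/(1.97 + 8.950) = 14.0 × 0.8196 = 11.47 V.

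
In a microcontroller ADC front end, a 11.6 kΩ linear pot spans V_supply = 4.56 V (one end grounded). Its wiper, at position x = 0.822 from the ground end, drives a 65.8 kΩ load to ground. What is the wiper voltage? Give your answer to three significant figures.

Split the track: R_lower = x·R_p = 9.535 kΩ, R_upper = (1−x)·R_p = 2.065 kΩ.
R_L loads the lower segment: effective lower R = 8.328 kΩ.
V_out = 4.56 × 8.328/(2.065 + 8.328) = 3.654 V.
(Unloaded: V_out = x·V_supply = 3.75 V.)

V_out ≈ 3.65 V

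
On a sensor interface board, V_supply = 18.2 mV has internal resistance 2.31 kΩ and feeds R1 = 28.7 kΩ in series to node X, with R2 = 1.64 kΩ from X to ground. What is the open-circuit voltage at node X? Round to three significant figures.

V_th ≈ 0.914 mV

R1' = 2.31 + 28.7 = 31.01 kΩ (source resistance + R1).
V_th is the unloaded tap voltage: V_supply · R2/(R1'+R2) = 18.2 × 0.05023 = 0.9142 mV.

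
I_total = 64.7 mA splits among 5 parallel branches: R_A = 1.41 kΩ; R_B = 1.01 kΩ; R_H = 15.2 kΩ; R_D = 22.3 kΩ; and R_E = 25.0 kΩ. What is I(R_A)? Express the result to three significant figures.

Total conductance ΣG = 1/1.41 + 1/1.01 + 1/15.2 + 1/22.3 + 1/25.0 = 1.850 (units of 1/kΩ).
By the current-divider rule, I = I_total · G_k/ΣG = 64.7 × 0.3834 = 24.80 mA.

I ≈ 24.8 mA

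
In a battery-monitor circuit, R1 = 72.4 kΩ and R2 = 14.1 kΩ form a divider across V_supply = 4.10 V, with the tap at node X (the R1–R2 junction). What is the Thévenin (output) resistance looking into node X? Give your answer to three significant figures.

With V_supply suppressed (replaced by a short), R_th = R1 ‖ R2 = (72.40 × 14.1)/(72.40 + 14.1) = 11.80 kΩ.

R_th ≈ 11.8 kΩ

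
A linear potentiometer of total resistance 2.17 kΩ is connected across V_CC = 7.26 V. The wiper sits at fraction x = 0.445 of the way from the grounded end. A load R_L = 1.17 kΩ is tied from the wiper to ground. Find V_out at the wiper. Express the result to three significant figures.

V_out ≈ 2.22 V

Lower segment x·R_p = 0.9657 kΩ; upper segment (1−x)·R_p = 1.204 kΩ.
(x·R_p) ‖ R_L = 0.5290 kΩ.
Loaded-divider output: V_out = 7.26 × 0.3052 = 2.216 V.
(Unloaded: V_out = x·V_CC = 3.23 V.)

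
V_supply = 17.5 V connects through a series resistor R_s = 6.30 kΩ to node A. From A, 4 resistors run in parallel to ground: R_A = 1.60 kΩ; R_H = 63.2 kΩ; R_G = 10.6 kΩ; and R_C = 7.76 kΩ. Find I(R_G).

Equivalent of the parallel group: R_p = 1.157 kΩ.
Node voltage V_A = V_supply · R_p/(R_s + R_p) = 17.5 × 0.1552 = 2.716 V.
I(R_G) = V_A / R_G = 2.716/10.6 = 0.2562 mA.

I ≈ 0.256 mA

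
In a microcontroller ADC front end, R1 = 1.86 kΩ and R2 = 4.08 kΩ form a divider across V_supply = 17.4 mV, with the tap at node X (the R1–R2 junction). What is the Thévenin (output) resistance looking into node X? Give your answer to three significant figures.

Zeroing V_supply shorts the top of R1 to ground, so R_th = R1 ‖ R2 = 1.278 kΩ.

R_th ≈ 1.28 kΩ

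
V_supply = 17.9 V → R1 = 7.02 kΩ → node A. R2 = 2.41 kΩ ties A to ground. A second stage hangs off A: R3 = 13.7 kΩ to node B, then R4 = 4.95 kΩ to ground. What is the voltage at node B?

V_B ≈ 1.11 V

Node A sees R2 in parallel with the series input of stage 2, R3 + R4 = 18.65 kΩ.
Effective lower resistance at A: R2 ‖ 18.65 = 2.134 kΩ.
First divider: V_A = V_supply · 2.134/(7.02 + 2.134) = 4.173 V.
Stage 2 is unloaded, so V_B = V_A · R4/(R3+R4) = 4.173 × 4.95/18.65 = 1.108 V.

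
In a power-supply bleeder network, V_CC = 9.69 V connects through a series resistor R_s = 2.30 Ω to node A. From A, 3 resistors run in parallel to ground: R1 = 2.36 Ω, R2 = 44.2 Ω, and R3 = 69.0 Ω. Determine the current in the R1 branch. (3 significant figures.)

I ≈ 1.99 A

Parallel bank: R_p = 1/(1/2.36 + 1/44.2 + 1/69.0) = 2.170 Ω.
V_A = 9.69 × 2.170/4.470 = 4.704 V.
I(R1) = V_A / R1 = 4.704/2.36 = 1.993 A.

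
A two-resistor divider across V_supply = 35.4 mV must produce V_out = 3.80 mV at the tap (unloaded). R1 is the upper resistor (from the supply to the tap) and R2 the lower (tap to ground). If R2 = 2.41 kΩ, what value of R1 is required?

R1 ≈ 20.0 kΩ

The divider ratio is R2/(R1+R2) = 3.80/35.4 = 0.1073.
Rearranging, R1 = R2·(1−k)/k = 2.41 × 8.316 = 20.04 kΩ.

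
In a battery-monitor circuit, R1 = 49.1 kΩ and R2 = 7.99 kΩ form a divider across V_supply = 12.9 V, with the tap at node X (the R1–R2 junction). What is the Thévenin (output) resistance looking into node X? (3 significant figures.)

R_th ≈ 6.87 kΩ

Looking into X with the source shorted: R_th = R1·R2/(R1+R2) = 49.10 × 7.99/57.09 = 6.872 kΩ.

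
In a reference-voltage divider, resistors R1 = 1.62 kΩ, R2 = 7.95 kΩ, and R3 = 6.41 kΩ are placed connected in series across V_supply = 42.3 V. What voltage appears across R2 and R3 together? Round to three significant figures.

Total series resistance ΣR = 1.62 + 7.95 + 6.41 = 15.98 kΩ.
R_{R2..R3} = 7.95 + 6.41 = 14.36 kΩ.
Voltage divider: V = V_supply · (14.36 / 15.98) = 42.3 × 0.8986 = 38.01 V.

V ≈ 38.0 V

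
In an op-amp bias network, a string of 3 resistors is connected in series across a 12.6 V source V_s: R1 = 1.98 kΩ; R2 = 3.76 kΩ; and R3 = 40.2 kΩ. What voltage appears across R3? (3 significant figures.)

V ≈ 11.0 V

Series total: ΣR = 1.98 + 3.76 + 40.2 = 45.94 kΩ.
V = V_s · R/ΣR = 12.6 × 0.8751 = 11.03 V.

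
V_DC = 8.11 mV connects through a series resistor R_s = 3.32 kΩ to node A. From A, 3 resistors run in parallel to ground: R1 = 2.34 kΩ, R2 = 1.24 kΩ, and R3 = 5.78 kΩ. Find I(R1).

I ≈ 0.611 µA

Parallel bank: R_p = 1/(1/2.34 + 1/1.24 + 1/5.78) = 0.7108 kΩ.
V_A = 8.11 × 0.7108/4.031 = 1.430 mV.
Branch current I = V_A/R1 = 1.430/2.34 = 0.6112 µA.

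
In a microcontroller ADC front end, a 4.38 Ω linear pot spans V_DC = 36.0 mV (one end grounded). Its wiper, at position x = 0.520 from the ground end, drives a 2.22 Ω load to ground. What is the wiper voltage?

V_out ≈ 12.5 mV

Lower segment x·R_p = 2.278 Ω; upper segment (1−x)·R_p = 2.102 Ω.
(x·R_p) ‖ R_L = 1.124 Ω.
Then V_out = V_DC · 1.124/(2.102 + 1.124) = 12.54 mV.
(Unloaded: V_out = x·V_DC = 18.7 mV.)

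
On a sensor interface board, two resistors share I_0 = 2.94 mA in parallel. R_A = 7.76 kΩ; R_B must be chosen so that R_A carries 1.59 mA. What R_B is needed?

In a two-way split, I_A/I_0 = R_B/(R_A + R_B).
With f = 0.5408, R_B = R_A · f/(1−f) = 7.76 × 1.178 = 9.140 kΩ.

R_B ≈ 9.14 kΩ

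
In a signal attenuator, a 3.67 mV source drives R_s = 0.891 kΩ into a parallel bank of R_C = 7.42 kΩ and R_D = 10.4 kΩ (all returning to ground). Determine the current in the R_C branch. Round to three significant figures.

I ≈ 0.410 µA

Parallel bank: R_p = 1/(1/7.42 + 1/10.4) = 4.330 kΩ.
V_A = 3.67 × 4.330/5.221 = 3.044 mV.
I(R_C) = V_A / R_C = 3.044/7.42 = 0.4102 µA.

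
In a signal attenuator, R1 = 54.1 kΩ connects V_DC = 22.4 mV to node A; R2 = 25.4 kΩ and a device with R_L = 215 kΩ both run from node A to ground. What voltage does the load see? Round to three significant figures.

V_out ≈ 6.62 mV

R2 ‖ R_L = (25.4 × 215)/(25.4 + 215) = 22.72 kΩ.
Voltage divider with the loaded lower leg: V_out = 22.4 × 22.72/(54.1 + 22.72) = 22.4 × 0.2957 = 6.624 mV.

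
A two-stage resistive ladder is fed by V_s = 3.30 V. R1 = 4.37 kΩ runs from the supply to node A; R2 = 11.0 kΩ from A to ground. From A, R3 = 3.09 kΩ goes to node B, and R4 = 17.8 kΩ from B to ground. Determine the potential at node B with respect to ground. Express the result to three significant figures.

V_B ≈ 1.75 V

The second stage (R3 + R4 = 20.89 kΩ) loads node A in parallel with R2.
Effective lower resistance at A: R2 ‖ 20.89 = 7.206 kΩ.
V_A = 3.30 × 7.206/(4.37 + 7.206) = 2.054 V.
Stage 2 is unloaded, so V_B = V_A · R4/(R3+R4) = 2.054 × 17.8/20.89 = 1.750 V.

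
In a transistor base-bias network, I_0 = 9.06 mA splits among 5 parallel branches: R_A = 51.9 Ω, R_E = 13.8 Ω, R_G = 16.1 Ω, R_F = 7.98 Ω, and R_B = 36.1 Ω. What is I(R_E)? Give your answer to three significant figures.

I ≈ 2.14 mA

Total conductance ΣG = 1/51.9 + 1/13.8 + 1/16.1 + 1/7.98 + 1/36.1 = 0.3069 (units of 1/Ω).
R_E takes the fraction G_k/ΣG = 0.07246/0.3069 = 0.2361, so I = 9.06 × 0.2361 = 2.140 mA.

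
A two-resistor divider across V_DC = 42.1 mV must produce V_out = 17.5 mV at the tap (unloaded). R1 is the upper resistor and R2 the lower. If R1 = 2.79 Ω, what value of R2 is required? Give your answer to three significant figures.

R2 ≈ 1.98 Ω

The divider ratio is R2/(R1+R2) = 17.5/42.1 = 0.4157.
Rearranging, R2 = R1·k/(1−k) = 2.79 × 0.7114 = 1.985 Ω.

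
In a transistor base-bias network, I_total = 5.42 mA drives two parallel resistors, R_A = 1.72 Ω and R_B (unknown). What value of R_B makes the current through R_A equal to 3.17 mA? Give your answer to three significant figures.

R_B ≈ 2.42 Ω

In a two-way split, I_A/I_total = R_B/(R_A + R_B).
With f = 0.5849, R_B = R_A · f/(1−f) = 1.72 × 1.409 = 2.423 Ω.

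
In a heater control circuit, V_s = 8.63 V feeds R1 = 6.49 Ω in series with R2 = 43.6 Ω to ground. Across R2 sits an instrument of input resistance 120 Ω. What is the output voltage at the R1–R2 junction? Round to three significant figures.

R2 ‖ R_L = (43.6 × 120)/(43.6 + 120) = 31.98 Ω.
Voltage divider with the loaded lower leg: V_out = 8.63 × 31.98/(6.49 + 31.98) = 8.63 × 0.8313 = 7.174 V.

V_out ≈ 7.17 V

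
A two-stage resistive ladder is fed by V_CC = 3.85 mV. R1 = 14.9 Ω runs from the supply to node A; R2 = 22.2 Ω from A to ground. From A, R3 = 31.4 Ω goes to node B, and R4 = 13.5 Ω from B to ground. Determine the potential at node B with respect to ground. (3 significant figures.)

V_B ≈ 0.578 mV

The second stage (R3 + R4 = 44.90 Ω) loads node A in parallel with R2.
Effective lower resistance at A: R2 ‖ 44.90 = 14.86 Ω.
V_A = 3.85 × 14.86/(14.9 + 14.86) = 1.922 mV.
Then the unloaded second divider: V_B = V_A × R4/(R3+R4) = 1.922 × 0.3007 = 0.5779 mV.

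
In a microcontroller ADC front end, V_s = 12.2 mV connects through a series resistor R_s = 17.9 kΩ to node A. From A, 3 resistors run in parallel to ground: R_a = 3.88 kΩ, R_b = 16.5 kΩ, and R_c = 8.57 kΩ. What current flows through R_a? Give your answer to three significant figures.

I ≈ 0.358 µA

Equivalent of the parallel group: R_p = 2.299 kΩ.
V_A by voltage divider: V_A = 12.2 × 2.299/(17.9 + 2.299) = 1.388 mV.
Branch current I = V_A/R_a = 1.388/3.88 = 0.3578 µA.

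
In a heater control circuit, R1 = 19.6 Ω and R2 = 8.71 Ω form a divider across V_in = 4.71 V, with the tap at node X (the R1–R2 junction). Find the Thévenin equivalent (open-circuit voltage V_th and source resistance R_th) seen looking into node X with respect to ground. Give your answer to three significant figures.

With X open, the divider is unloaded: V_th = 4.71 × 8.71/28.31 = 1.449 V.
Zeroing V_in shorts the top of R1 to ground, so R_th = R1 ‖ R2 = 6.030 Ω.

V_th ≈ 1.45 V, R_th ≈ 6.03 Ω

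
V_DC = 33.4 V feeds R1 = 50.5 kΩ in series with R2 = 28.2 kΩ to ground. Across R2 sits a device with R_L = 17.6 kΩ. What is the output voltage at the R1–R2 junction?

V_out ≈ 5.90 V

First combine the lower leg with the load: R2 ‖ R_L = 10.84 kΩ.
Now apply the divider: V_out = 33.4 × 0.1767 = 5.901 V.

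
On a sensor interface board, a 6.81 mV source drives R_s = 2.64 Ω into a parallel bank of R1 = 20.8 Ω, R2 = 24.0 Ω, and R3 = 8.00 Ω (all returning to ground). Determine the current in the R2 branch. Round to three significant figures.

I ≈ 0.181 mA

Combine the parallel branches: R_p = (1/20.8 + 1/24.0 + 1/8.00)⁻¹ = 4.657 Ω.
Node voltage V_A = V_in · R_p/(R_s + R_p) = 6.81 × 0.6382 = 4.346 mV.
Branch current I = V_A/R2 = 4.346/24.0 = 0.1811 mA.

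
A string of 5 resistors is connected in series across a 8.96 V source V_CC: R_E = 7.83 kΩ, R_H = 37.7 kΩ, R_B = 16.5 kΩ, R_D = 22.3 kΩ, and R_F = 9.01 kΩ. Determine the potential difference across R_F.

V ≈ 0.865 V

ΣR = 7.83 + 37.7 + 16.5 + 22.3 + 9.01 = 93.34 kΩ.
Voltage divider: V = V_CC · (9.010 / 93.34) = 8.96 × 0.09653 = 0.8649 V.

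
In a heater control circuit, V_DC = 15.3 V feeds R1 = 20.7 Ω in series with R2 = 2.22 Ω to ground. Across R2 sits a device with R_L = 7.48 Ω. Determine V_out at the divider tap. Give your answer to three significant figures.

The load sits in parallel with R2, giving an effective lower resistance R2' = R2·R_L/(R2+R_L) = 1.712 Ω.
Then V_out = V_DC · R2'/(R1 + R2') = 15.3 × 1.712/22.41 = 1.169 V.

V_out ≈ 1.17 V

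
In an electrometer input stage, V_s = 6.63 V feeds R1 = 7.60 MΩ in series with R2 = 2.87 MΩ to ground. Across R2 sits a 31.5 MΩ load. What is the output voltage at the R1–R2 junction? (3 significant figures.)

First combine the lower leg with the load: R2 ‖ R_L = 2.630 MΩ.
Now apply the divider: V_out = 6.63 × 0.2571 = 1.705 V.

V_out ≈ 1.70 V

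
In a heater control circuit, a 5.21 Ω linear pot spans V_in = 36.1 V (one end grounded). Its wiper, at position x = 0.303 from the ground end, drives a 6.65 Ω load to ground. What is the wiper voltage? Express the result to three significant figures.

Split the track: R_lower = x·R_p = 1.579 Ω, R_upper = (1−x)·R_p = 3.631 Ω.
(x·R_p) ‖ R_L = 1.276 Ω.
Loaded-divider output: V_out = 36.1 × 0.2600 = 9.385 V.

V_out ≈ 9.39 V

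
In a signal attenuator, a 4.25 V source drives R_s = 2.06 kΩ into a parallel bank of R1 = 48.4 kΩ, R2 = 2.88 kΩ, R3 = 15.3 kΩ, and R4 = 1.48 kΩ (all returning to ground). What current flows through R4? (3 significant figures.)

Equivalent of the parallel group: R_p = 0.9018 kΩ.
V_A by voltage divider: V_A = 4.25 × 0.9018/(2.06 + 0.9018) = 1.294 V.
I(R4) = V_A / R4 = 1.294/1.48 = 0.8743 mA.

I ≈ 0.874 mA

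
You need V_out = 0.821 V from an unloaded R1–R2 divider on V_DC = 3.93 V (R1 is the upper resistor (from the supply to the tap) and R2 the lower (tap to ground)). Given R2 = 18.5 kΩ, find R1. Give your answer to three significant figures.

Required fraction k = V_out/V_DC = 0.2089.
Rearranging, R1 = R2·(1−k)/k = 18.5 × 3.787 = 70.06 kΩ.

R1 ≈ 70.1 kΩ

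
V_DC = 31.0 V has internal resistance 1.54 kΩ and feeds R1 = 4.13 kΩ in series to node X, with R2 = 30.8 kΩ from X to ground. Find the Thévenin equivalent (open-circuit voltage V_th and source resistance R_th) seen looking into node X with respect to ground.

V_th ≈ 26.2 V, R_th ≈ 4.79 kΩ

R1' = 1.54 + 4.13 = 5.670 kΩ (source resistance + R1).
With X open, the divider is unloaded: V_th = 31.0 × 30.8/36.47 = 26.18 V.
Zeroing V_DC shorts the top of R1' to ground, so R_th = R1' ‖ R2 = 4.788 kΩ.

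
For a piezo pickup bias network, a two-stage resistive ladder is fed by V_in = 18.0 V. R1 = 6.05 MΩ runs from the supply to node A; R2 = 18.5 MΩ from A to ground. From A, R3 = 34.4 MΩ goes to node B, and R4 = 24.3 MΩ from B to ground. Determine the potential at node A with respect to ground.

V_A ≈ 12.6 V

Looking into the second stage from A: R3 + R4 = 58.70 MΩ appears in parallel with R2.
R2 ‖ (R3+R4) = 14.07 MΩ.
So V_A = 18.0 × 0.6993 = 12.59 V.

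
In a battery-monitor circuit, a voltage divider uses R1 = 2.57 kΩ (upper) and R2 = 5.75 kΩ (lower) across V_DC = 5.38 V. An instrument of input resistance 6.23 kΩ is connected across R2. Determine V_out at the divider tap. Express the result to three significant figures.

V_out ≈ 2.89 V

First combine the lower leg with the load: R2 ‖ R_L = 2.990 kΩ.
Then V_out = V_DC · R2'/(R1 + R2') = 5.38 × 2.990/5.560 = 2.893 V.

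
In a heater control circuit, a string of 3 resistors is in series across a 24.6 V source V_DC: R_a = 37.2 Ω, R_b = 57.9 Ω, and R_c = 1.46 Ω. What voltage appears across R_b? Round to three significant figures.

V ≈ 14.8 V

ΣR = 37.2 + 57.9 + 1.46 = 96.56 Ω.
By the voltage-divider rule, V = 24.6 × 57.90/96.56 = 14.75 V.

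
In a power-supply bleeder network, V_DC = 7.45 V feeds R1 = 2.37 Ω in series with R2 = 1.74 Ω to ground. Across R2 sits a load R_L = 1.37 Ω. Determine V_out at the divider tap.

R2 ‖ R_L = (1.74 × 1.37)/(1.74 + 1.37) = 0.7665 Ω.
Then V_out = V_DC · R2'/(R1 + R2') = 7.45 × 0.7665/3.136 = 1.821 V.
(Unloaded it would be 3.15 V; the load pulls it down.)

V_out ≈ 1.82 V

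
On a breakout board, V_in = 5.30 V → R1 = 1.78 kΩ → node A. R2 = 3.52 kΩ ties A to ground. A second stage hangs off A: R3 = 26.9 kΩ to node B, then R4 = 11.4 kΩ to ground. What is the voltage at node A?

V_A ≈ 3.41 V

The second stage (R3 + R4 = 38.30 kΩ) loads node A in parallel with R2.
R2 ‖ (R3+R4) = 3.224 kΩ.
First divider: V_A = V_in · 3.224/(1.78 + 3.224) = 3.415 V.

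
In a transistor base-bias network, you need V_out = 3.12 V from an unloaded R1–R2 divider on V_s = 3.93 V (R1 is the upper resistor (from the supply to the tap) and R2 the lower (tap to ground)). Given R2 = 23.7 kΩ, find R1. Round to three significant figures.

R1 ≈ 6.15 kΩ

V_out/V_s = R2/(R1+R2) = 0.7939.
R1 = R2·(1/k − 1) = 23.7 × 0.2596 = 6.153 kΩ.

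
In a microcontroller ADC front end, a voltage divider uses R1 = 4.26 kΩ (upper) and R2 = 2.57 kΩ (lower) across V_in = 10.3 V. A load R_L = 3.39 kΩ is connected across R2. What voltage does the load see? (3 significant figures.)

V_out ≈ 2.63 V

The load sits in parallel with R2, giving an effective lower resistance R2' = R2·R_L/(R2+R_L) = 1.462 kΩ.
Voltage divider with the loaded lower leg: V_out = 10.3 × 1.462/(4.26 + 1.462) = 10.3 × 0.2555 = 2.631 V.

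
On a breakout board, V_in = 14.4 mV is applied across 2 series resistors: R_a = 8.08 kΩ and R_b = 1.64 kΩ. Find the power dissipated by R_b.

P ≈ 3.60 nW

Series current I = V_in/ΣR = 14.4/9.720 = 1.481 µA.
V(R_b) = I·R = 2.430 mV; P = V·I = 2.430 × 1.481 = 3.599 nW.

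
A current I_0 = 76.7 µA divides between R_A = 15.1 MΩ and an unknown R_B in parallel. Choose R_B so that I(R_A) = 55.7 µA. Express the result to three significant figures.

Two-branch current divider: I_A = I_0 · R_B/(R_A + R_B).
55.7/76.7 = R_B/(R_A + R_B) → R_B = R_A · (0.7262)/(1 − 0.7262) = 15.1 × 2.652 = 40.05 MΩ.

R_B ≈ 40.1 MΩ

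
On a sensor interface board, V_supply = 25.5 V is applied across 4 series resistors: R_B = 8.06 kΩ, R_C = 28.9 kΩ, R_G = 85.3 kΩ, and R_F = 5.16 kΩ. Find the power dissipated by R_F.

P ≈ 0.207 mW

Series current I = V_supply/ΣR = 25.5/127.4 = 0.2001 mA.
P = I²R = 0.04005 × 5.16 = 0.2067 mW.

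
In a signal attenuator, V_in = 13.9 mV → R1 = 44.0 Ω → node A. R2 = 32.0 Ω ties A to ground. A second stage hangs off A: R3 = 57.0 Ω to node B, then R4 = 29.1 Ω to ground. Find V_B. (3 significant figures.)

Looking into the second stage from A: R3 + R4 = 86.10 Ω appears in parallel with R2.
Effective lower resistance at A: R2 ‖ 86.10 = 23.33 Ω.
First divider: V_A = V_in · 23.33/(44.0 + 23.33) = 4.816 mV.
Stage 2 is unloaded, so V_B = V_A · R4/(R3+R4) = 4.816 × 29.1/86.10 = 1.628 mV.

V_B ≈ 1.63 mV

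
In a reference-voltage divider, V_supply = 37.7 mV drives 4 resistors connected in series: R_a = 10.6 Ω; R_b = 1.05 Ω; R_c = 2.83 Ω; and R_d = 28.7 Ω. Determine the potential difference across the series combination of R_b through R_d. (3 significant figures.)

ΣR = 10.6 + 1.05 + 2.83 + 28.7 = 43.18 Ω.
R_{R_b..R_d} = 1.05 + 2.83 + 28.7 = 32.58 Ω.
Voltage divider: V = V_supply · (32.58 / 43.18) = 37.7 × 0.7545 = 28.45 mV.

V ≈ 28.4 mV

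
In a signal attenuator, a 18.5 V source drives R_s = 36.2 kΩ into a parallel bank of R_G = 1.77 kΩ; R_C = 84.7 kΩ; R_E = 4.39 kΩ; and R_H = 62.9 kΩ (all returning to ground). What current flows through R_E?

Combine the parallel branches: R_p = (1/1.77 + 1/84.7 + 1/4.39 + 1/62.9)⁻¹ = 1.219 kΩ.
V_A = 18.5 × 1.219/37.42 = 0.6026 V.
I(R_E) = V_A / R_E = 0.6026/4.39 = 0.1373 mA.

I ≈ 0.137 mA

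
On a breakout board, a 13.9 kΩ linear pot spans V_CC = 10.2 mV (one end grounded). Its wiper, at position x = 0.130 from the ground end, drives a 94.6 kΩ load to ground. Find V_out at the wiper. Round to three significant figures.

Lower segment x·R_p = 1.807 kΩ; upper segment (1−x)·R_p = 12.09 kΩ.
R_L loads the lower segment: effective lower R = 1.773 kΩ.
V_out = 10.2 × 1.773/(12.09 + 1.773) = 1.304 mV.

V_out ≈ 1.30 mV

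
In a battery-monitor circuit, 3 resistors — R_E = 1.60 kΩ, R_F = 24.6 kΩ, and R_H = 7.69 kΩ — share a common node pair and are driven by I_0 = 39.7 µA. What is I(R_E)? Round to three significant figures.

I ≈ 31.2 µA

Total conductance ΣG = 1/1.60 + 1/24.6 + 1/7.69 = 0.7957 (units of 1/kΩ).
By the current-divider rule, I = I_0 · G_k/ΣG = 39.7 × 0.7855 = 31.18 µA.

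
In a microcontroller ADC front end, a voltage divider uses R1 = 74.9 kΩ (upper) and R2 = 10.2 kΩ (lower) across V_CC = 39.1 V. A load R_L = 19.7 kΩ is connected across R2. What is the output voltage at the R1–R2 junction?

The load sits in parallel with R2, giving an effective lower resistance R2' = R2·R_L/(R2+R_L) = 6.720 kΩ.
Then V_out = V_CC · R2'/(R1 + R2') = 39.1 × 6.720/81.62 = 3.219 V.
(Unloaded it would be 4.69 V; the load pulls it down.)

V_out ≈ 3.22 V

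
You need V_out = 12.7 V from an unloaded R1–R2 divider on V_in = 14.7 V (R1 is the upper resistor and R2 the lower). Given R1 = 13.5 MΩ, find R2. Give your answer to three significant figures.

The divider ratio is R2/(R1+R2) = 12.7/14.7 = 0.8639.
So R2 = R1 · V_out/(V_in − V_out) = 13.5 × 12.7/(14.7 − 12.7) = 13.5 × 6.350 = 85.72 MΩ.

R2 ≈ 85.7 MΩ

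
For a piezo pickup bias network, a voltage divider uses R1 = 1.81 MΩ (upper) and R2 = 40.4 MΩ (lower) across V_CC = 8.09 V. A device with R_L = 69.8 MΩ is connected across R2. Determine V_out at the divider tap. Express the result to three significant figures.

V_out ≈ 7.56 V

The load sits in parallel with R2, giving an effective lower resistance R2' = R2·R_L/(R2+R_L) = 25.59 MΩ.
Now apply the divider: V_out = 8.09 × 0.9339 = 7.556 V.
(Unloaded it would be 7.74 V; the load pulls it down.)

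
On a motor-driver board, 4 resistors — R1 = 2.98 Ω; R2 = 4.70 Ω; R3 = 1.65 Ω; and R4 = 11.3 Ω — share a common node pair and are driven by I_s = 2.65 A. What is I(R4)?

Total conductance ΣG = 1/2.98 + 1/4.70 + 1/1.65 + 1/11.3 = 1.243 (units of 1/Ω).
R4 takes the fraction G_k/ΣG = 0.08850/1.243 = 0.07120, so I = 2.65 × 0.07120 = 0.1887 A.

I ≈ 0.189 A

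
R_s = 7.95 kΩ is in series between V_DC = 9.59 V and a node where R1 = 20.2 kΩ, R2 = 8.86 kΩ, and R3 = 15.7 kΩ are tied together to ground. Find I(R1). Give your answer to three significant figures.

I ≈ 0.170 mA

Combine the parallel branches: R_p = (1/20.2 + 1/8.86 + 1/15.7)⁻¹ = 4.423 kΩ.
V_A by voltage divider: V_A = 9.59 × 4.423/(7.95 + 4.423) = 3.428 V.
Branch current I = V_A/R1 = 3.428/20.2 = 0.1697 mA.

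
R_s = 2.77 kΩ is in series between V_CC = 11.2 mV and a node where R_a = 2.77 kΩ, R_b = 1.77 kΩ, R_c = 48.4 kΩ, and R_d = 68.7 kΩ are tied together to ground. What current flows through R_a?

I ≈ 1.10 µA

Combine the parallel branches: R_p = (1/2.77 + 1/1.77 + 1/48.4 + 1/68.7)⁻¹ = 1.040 kΩ.
Node voltage V_A = V_CC · R_p/(R_s + R_p) = 11.2 × 0.2730 = 3.058 mV.
I(R_a) = V_A / R_a = 3.058/2.77 = 1.104 µA.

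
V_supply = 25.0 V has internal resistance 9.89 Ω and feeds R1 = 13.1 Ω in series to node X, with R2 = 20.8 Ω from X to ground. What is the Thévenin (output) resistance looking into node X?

R1' = 9.89 + 13.1 = 22.99 Ω (source resistance + R1).
Looking into X with the source shorted: R_th = R1'·R2/(R1'+R2) = 22.99 × 20.8/43.79 = 10.92 Ω.

R_th ≈ 10.9 Ω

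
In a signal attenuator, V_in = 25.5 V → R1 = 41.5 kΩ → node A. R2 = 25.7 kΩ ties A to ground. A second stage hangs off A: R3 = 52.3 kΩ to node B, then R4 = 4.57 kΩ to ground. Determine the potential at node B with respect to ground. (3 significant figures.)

V_B ≈ 0.613 V

Node A sees R2 in parallel with the series input of stage 2, R3 + R4 = 56.87 kΩ.
R2 ‖ (R3+R4) = 17.70 kΩ.
First divider: V_A = V_in · 17.70/(41.5 + 17.70) = 7.624 V.
V_B = V_A × 0.08036 = 0.6127 V.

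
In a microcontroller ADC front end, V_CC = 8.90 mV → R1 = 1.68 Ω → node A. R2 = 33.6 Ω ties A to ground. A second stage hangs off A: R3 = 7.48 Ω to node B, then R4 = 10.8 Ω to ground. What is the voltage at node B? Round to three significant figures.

Looking into the second stage from A: R3 + R4 = 18.28 Ω appears in parallel with R2.
R2 ‖ (R3+R4) = 11.84 Ω.
First divider: V_A = V_CC · 11.84/(1.68 + 11.84) = 7.794 mV.
Stage 2 is unloaded, so V_B = V_A · R4/(R3+R4) = 7.794 × 10.8/18.28 = 4.605 mV.

V_B ≈ 4.60 mV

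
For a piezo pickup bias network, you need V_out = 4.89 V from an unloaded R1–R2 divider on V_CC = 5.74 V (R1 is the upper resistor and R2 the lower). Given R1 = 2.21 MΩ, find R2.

R2 ≈ 12.7 MΩ

V_out/V_CC = R2/(R1+R2) = 0.8519.
So R2 = R1 · V_out/(V_CC − V_out) = 2.21 × 4.89/(5.74 − 4.89) = 2.21 × 5.753 = 12.71 MΩ.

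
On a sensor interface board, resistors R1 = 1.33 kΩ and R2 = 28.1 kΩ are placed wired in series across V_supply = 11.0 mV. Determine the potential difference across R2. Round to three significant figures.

Series total: ΣR = 1.33 + 28.1 = 29.43 kΩ.
By the voltage-divider rule, V = 11.0 × 28.10/29.43 = 10.50 mV.

V ≈ 10.5 mV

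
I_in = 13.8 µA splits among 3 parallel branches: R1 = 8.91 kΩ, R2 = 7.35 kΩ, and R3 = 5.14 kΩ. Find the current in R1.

I ≈ 3.50 µA

Conductances: ΣG = 1/8.91 + 1/7.35 + 1/5.14 = 0.4428 (1/kΩ).
Current divider: I(R1) = I_in · G_k/ΣG = 13.8 × (0.1122/0.4428) = 13.8 × 0.2534 = 3.497 µA.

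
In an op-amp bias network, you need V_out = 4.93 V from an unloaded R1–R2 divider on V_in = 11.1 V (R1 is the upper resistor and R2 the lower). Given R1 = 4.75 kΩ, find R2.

Required fraction k = V_out/V_in = 0.4441.
So R2 = R1 · V_out/(V_in − V_out) = 4.75 × 4.93/(11.1 − 4.93) = 4.75 × 0.7990 = 3.795 kΩ.

R2 ≈ 3.80 kΩ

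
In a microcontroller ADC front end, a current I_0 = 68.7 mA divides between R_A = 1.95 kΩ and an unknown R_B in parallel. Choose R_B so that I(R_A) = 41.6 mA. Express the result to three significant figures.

R_B ≈ 2.99 kΩ

The fraction through R_A equals R_B/(R_A+R_B).
With f = 0.6055, R_B = R_A · f/(1−f) = 1.95 × 1.535 = 2.993 kΩ.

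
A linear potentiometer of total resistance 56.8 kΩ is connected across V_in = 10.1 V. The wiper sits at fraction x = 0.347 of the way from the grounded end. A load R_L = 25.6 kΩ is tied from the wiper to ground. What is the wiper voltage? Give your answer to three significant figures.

Split the track: R_lower = x·R_p = 19.71 kΩ, R_upper = (1−x)·R_p = 37.09 kΩ.
(x·R_p) ‖ R_L = 11.14 kΩ.
V_out = 10.1 × 11.14/(37.09 + 11.14) = 2.332 V.

V_out ≈ 2.33 V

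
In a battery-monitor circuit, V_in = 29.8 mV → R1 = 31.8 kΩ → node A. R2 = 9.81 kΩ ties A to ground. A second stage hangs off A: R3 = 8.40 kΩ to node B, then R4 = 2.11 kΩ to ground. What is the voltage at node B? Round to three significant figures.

V_B ≈ 0.823 mV

Looking into the second stage from A: R3 + R4 = 10.51 kΩ appears in parallel with R2.
R2 ‖ (R3+R4) = 5.074 kΩ.
First divider: V_A = V_in · 5.074/(31.8 + 5.074) = 4.101 mV.
Then the unloaded second divider: V_B = V_A × R4/(R3+R4) = 4.101 × 0.2008 = 0.8232 mV.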